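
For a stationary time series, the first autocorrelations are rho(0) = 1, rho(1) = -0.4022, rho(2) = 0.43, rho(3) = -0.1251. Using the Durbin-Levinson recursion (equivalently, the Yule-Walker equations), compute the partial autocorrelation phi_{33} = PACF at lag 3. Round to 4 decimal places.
\phi_{33} = 0.1611

The PACF at lag k is phi_{kk}, the last component of the solution
to the Yule-Walker system G_k phi = r_k where
  (G_k)_{ij} = rho(|i - j|), (r_k)_i = rho(i), i,j = 1..k.
Equivalently, Durbin-Levinson gives phi_{kk} iteratively:
  phi_{11} = rho(1)
  phi_{kk} = [rho(k) - sum_{j=1..k-1} phi_{k-1,j} rho(k-j)]
            / [1 - sum_{j=1..k-1} phi_{k-1,j} rho(j)],
  phi_{k,j} = phi_{k-1,j} - phi_{kk} phi_{k-1,k-j},  j = 1..k-1.
Step k = 1:
  phi_11 = rho(1) = -0.4022.
Step k = 2:
  phi_22 = [rho(2) - phi_11 rho(1)] / [1 - phi_11 rho(1)] = [0.43 - (-0.4022)(-0.4022)] / [1 - (-0.4022)(-0.4022)]
         = 0.26823516 / 0.83823516 = 0.32.
  Update: phi_21 = phi_11 - phi_22 phi_11 = -0.4022 - (0.32)(-0.4022) = -0.273496.
Step k = 3:
  phi_33 = [rho(3) - phi_21 rho(2) - phi_22 rho(1)] / [1 - phi_21 rho(1) - phi_22 rho(2)]
    numerator   = -0.1251 - (-0.273496)(0.43) - (0.32)(-0.4022) = 0.12120726
    denominator = 1 - (-0.273496)(-0.4022) - (0.32)(0.43) = 0.75239994
  phi_33 = 0.12120726 / 0.75239994 = 0.1611.
Therefore phi_{33} = 0.1611.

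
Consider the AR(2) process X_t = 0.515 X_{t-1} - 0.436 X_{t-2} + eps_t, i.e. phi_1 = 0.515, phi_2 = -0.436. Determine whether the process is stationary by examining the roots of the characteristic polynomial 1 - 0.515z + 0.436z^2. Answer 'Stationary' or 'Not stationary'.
\text{Stationary}

The AR(p) characteristic polynomial is P(z) = 1 - 0.515z + 0.436z^2.
Stationarity requires all roots to lie outside the unit circle, i.e. |z| > 1 for every root.
Set 1 + (-0.515) z + (0.436) z^2 = 0, i.e. a z^2 + b z + c = 0 with a = 0.436, b = -0.515, c = 1.
Discriminant D = b^2 - 4ac = (-0.515)^2 - 4*(0.436)*1 = 0.265225 - (1.744) = -1.478775.
D < 0, so the roots are the complex-conjugate pair z = (-b +/- i sqrt(-D)) / (2a) = 0.5906 +/- 1.3946i.
For a conjugate pair |z|^2 = z * conj(z) = (product of roots) = c/a = 1/(0.436) = 2.293578, so |z| = sqrt(2.293578) = 1.5145 for both roots.
Moduli of all roots: 1.5145, 1.5145.
All moduli strictly greater than 1? Yes.
Verdict: Stationary.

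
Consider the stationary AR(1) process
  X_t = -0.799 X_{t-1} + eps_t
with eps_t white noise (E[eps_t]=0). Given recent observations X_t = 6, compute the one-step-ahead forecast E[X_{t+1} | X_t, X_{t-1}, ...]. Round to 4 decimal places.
E[X_{t+1} \mid \mathcal F_t] = -4.7940

For an AR(p) model X_t = c + sum_i phi_i X_{t-i} + eps_t, the
one-step-ahead conditional mean is
  E[X_{t+1} | X_t, ...] = c + sum_i phi_i X_{t+1-i}.
Substitute known values:
  E[X_{t+1} | ...] = (-0.799) * (6)
                   = -4.7940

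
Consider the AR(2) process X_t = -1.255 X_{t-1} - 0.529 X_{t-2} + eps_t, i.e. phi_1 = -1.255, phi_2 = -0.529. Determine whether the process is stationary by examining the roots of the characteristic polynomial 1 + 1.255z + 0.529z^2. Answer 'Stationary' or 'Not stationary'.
\text{Stationary}

The AR(p) characteristic polynomial is P(z) = 1 + 1.255z + 0.529z^2.
Stationarity requires all roots to lie outside the unit circle, i.e. |z| > 1 for every root.
Set 1 + (1.255) z + (0.529) z^2 = 0, i.e. a z^2 + b z + c = 0 with a = 0.529, b = 1.255, c = 1.
Discriminant D = b^2 - 4ac = (1.255)^2 - 4*(0.529)*1 = 1.575025 - (2.116) = -0.540975.
D < 0, so the roots are the complex-conjugate pair z = (-b +/- i sqrt(-D)) / (2a) = -1.1862 +/- 0.6952i.
For a conjugate pair |z|^2 = z * conj(z) = (product of roots) = c/a = 1/(0.529) = 1.890359, so |z| = sqrt(1.890359) = 1.3749 for both roots.
Moduli of all roots: 1.3749, 1.3749.
All moduli strictly greater than 1? Yes.
Verdict: Stationary.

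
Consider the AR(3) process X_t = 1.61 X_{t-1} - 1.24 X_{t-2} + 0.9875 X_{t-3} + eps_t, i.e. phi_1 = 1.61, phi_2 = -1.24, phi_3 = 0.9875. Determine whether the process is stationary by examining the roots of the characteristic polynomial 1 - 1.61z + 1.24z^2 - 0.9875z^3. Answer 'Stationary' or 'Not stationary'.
\text{Not stationary}

The AR(p) characteristic polynomial is P(z) = 1 - 1.61z + 1.24z^2 - 0.9875z^3.
Stationarity requires all roots to lie outside the unit circle, i.e. |z| > 1 for every root.
Degree 3: look for a simple real root z0 first, then factor out (1 - z/z0) and solve the remaining quadratic.
Testing z0 = 0.8: P(0.8) = 1 + (-1.61)(0.8) + (1.24)(0.8)^2 + (-0.9875)(0.8)^3
  = 1 + (-1.288) + (0.7936) + (-0.5056) = 0.  So z_0 = 0.8 is a root, |z_0| = 0.8.
Divide out the factor (1 - 1.25 z) = (1 - z/z0) (since 1/z0 = 1.25):
  P(z) = (1 - 1.25 z)(1 + (-0.36) z + (0.79) z^2)
  [check: z-coef -0.36 - (1.25) = -1.61; z^2-coef 0.79 - (1.25)(-0.36) = 1.24; z^3-coef -(1.25)(0.79) = -0.9875.]
Remaining roots from the quadratic factor 1 + (-0.36) z + (0.79) z^2:
  Set 1 + (-0.36) z + (0.79) z^2 = 0, i.e. a z^2 + b z + c = 0 with a = 0.79, b = -0.36, c = 1.
  Discriminant D = b^2 - 4ac = (-0.36)^2 - 4*(0.79)*1 = 0.1296 - (3.16) = -3.0304.
  D < 0, so the roots are the complex-conjugate pair z = (-b +/- i sqrt(-D)) / (2a) = 0.2278 +/- 1.1018i.
  For a conjugate pair |z|^2 = z * conj(z) = (product of roots) = c/a = 1/(0.79) = 1.265823, so |z| = sqrt(1.265823) = 1.1251 for both roots.
Moduli of all roots: 0.8000, 1.1251, 1.1251.
All moduli strictly greater than 1? No.
Verdict: Not stationary.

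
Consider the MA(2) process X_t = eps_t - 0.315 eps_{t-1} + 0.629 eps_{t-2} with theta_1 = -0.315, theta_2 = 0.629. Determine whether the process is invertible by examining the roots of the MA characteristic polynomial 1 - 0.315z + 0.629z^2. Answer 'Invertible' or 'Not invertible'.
\text{Invertible}

The MA(q) characteristic polynomial is P(z) = 1 - 0.315z + 0.629z^2.
Invertibility requires all roots to lie outside the unit circle, i.e. |z| > 1 for every root.
Set 1 + (-0.315) z + (0.629) z^2 = 0, i.e. a z^2 + b z + c = 0 with a = 0.629, b = -0.315, c = 1.
Discriminant D = b^2 - 4ac = (-0.315)^2 - 4*(0.629)*1 = 0.099225 - (2.516) = -2.416775.
D < 0, so the roots are the complex-conjugate pair z = (-b +/- i sqrt(-D)) / (2a) = 0.2504 +/- 1.2358i.
For a conjugate pair |z|^2 = z * conj(z) = (product of roots) = c/a = 1/(0.629) = 1.589825, so |z| = sqrt(1.589825) = 1.2609 for both roots.
Moduli of all roots: 1.2609, 1.2609.
All moduli strictly greater than 1? Yes.
Verdict: Invertible.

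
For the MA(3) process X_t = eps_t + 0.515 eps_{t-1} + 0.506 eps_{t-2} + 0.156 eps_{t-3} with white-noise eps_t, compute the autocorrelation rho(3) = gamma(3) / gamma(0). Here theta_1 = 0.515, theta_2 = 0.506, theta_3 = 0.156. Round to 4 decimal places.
\rho(3) = 0.1009

For an MA(q) process with theta_0 = 1, the autocovariance is
  gamma(k) = sigma^2 * sum_{i=0..q-k} theta_i * theta_{i+k},
and rho(k) = gamma(k) / gamma(0). Sigma^2 cancels.
  numerator   = (1)*(0.156) = 0.156.
  denominator = (1)^2 + (0.515)^2 + (0.506)^2 + (0.156)^2 = 1.545597.
  rho(3) = 0.156 / 1.545597 = 0.1009.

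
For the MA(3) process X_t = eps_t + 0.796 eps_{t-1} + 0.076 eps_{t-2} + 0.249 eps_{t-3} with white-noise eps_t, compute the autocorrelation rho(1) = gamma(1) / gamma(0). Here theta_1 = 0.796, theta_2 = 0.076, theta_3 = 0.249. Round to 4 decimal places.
\rho(1) = 0.5145

For an MA(q) process with theta_0 = 1, the autocovariance is
  gamma(k) = sigma^2 * sum_{i=0..q-k} theta_i * theta_{i+k},
and rho(k) = gamma(k) / gamma(0). Sigma^2 cancels.
  numerator   = (1)*(0.796) + (0.796)*(0.076) + (0.076)*(0.249) = 0.87542.
  denominator = (1)^2 + (0.796)^2 + (0.076)^2 + (0.249)^2 = 1.701393.
  rho(1) = 0.87542 / 1.701393 = 0.5145.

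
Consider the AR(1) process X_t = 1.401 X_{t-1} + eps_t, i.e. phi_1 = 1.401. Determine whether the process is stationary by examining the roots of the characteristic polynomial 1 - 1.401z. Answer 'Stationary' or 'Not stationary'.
\text{Not stationary}

The AR(p) characteristic polynomial is P(z) = 1 - 1.401z.
Stationarity requires all roots to lie outside the unit circle, i.e. |z| > 1 for every root.
This is linear in z: 1 + (-1.401) z = 0  =>  z = -1/(-1.401) = 0.713776,  |z| = 0.713776.
Moduli of all roots: 0.7138.
All moduli strictly greater than 1? No.
Verdict: Not stationary.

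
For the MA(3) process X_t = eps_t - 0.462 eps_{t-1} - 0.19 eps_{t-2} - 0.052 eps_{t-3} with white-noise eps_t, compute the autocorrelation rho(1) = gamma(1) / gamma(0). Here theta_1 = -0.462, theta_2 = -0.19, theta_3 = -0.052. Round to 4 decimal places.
\rho(1) = -0.2909

For an MA(q) process with theta_0 = 1, the autocovariance is
  gamma(k) = sigma^2 * sum_{i=0..q-k} theta_i * theta_{i+k},
and rho(k) = gamma(k) / gamma(0). Sigma^2 cancels.
  numerator   = (1)*(-0.462) + (-0.462)*(-0.19) + (-0.19)*(-0.052) = -0.36434.
  denominator = (1)^2 + (-0.462)^2 + (-0.19)^2 + (-0.052)^2 = 1.252248.
  rho(1) = -0.36434 / 1.252248 = -0.2909.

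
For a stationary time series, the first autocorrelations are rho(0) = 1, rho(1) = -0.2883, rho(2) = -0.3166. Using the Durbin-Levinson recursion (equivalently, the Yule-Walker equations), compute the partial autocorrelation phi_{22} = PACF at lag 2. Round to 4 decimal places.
\phi_{22} = -0.4360

The PACF at lag k is phi_{kk}, the last component of the solution
to the Yule-Walker system G_k phi = r_k where
  (G_k)_{ij} = rho(|i - j|), (r_k)_i = rho(i), i,j = 1..k.
Equivalently, Durbin-Levinson gives phi_{kk} iteratively:
  phi_{11} = rho(1)
  phi_{kk} = [rho(k) - sum_{j=1..k-1} phi_{k-1,j} rho(k-j)]
            / [1 - sum_{j=1..k-1} phi_{k-1,j} rho(j)],
  phi_{k,j} = phi_{k-1,j} - phi_{kk} phi_{k-1,k-j},  j = 1..k-1.
Step k = 1:
  phi_11 = rho(1) = -0.2883.
Step k = 2:
  phi_22 = [rho(2) - phi_11 rho(1)] / [1 - phi_11 rho(1)] = [-0.3166 - (-0.2883)(-0.2883)] / [1 - (-0.2883)(-0.2883)]
         = -0.39971689 / 0.91688311 = -0.436.
Therefore phi_{22} = -0.4360.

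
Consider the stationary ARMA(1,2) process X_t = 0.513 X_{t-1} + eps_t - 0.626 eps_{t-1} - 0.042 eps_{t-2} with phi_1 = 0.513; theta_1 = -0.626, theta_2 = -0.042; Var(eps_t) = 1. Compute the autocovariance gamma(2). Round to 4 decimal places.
\gamma(2) = -0.0906

Multiply the model equation by X_{t-k} and take expectations. With theta_0 = psi_0 = 1 and psi_j the MA(infinity) weights, this gives
  gamma(k) - sum_i phi_i gamma(k-i) = c_k,
  c_k = sigma^2 * sum_{j=k..q} theta_j psi_{j-k}   (c_k = 0 for k > q),
using gamma(-m) = gamma(m).
psi-weights needed (psi_j = theta_j + sum_i phi_i psi_{j-i}):
  psi_1 = theta_1 + phi_1 = -0.626 + (0.513) = -0.113
  psi_2 = theta_2 + phi_1 psi_1 = -0.042 + (0.513)(-0.113) = -0.099969
Right-hand sides:
  c_0 = sigma^2 (1 + theta_1 psi_1 + theta_2 psi_2) = 1 * (1 + (-0.626)(-0.113) + (-0.042)(-0.099969)) = 1 * 1.074937 = 1.074937
  c_1 = sigma^2 (theta_1 + theta_2 psi_1) = 1 * (-0.626 + (-0.042)(-0.113)) = -0.621254
  c_2 = sigma^2 theta_2 = 1 * (-0.042) = -0.042
Equations for k = 0 and k = 1 (AR order 1):
  gamma(0) = phi_1 gamma(1) + c_0
  gamma(1) = phi_1 gamma(0) + c_1
Substituting the second into the first: gamma(0) (1 - phi_1^2) = c_0 + phi_1 c_1, so
  gamma(0) = (c_0 + phi_1 c_1) / (1 - phi_1^2) = (1.074937 + (0.513)(-0.621254)) / (1 - (0.513)^2) = 0.756233 / 0.736831 = 1.026332.
  gamma(1) = phi_1 gamma(0) + c_1 = (0.513)(1.026332) + (-0.621254) = -0.094746.
For k = 2: gamma(2) = phi_1 gamma(1) + c_2
  = (0.513)(-0.094746) + (-0.042) = -0.090604.
Therefore gamma(2) = -0.0906 (to 4 decimal places).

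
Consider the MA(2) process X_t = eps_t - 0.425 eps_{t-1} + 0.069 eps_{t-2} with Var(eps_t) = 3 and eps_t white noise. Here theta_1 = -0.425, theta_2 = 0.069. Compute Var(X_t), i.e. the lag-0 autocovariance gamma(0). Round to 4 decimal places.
\gamma(0) = 3.5562

For an MA(q) process X_t = eps_t + sum_i theta_i eps_{t-i} with
Var(eps_t) = sigma^2, the variance is
  gamma(0) = sigma^2 * (1 + sum_i theta_i^2).
  sum_i theta_i^2 = (-0.425)^2 + (0.069)^2 = 0.180625 + 0.004761 = 0.185386.
  gamma(0) = 3 * (1 + 0.185386) = 3 * 1.185386 = 3.556158, which rounds to 3.5562.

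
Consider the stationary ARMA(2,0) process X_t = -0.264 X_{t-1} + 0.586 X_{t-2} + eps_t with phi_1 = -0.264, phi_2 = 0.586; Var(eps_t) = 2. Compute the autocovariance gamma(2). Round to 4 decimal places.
\gamma(2) = 3.8724

Multiply the model equation by X_{t-k} and take expectations. With theta_0 = psi_0 = 1 and psi_j the MA(infinity) weights, this gives
  gamma(k) - sum_i phi_i gamma(k-i) = c_k,
  c_k = sigma^2 * sum_{j=k..q} theta_j psi_{j-k}   (c_k = 0 for k > q),
using gamma(-m) = gamma(m).
Pure AR (q = 0): c_0 = sigma^2 = 2, c_k = 0 for k >= 1.
Equations for k = 0, 1, 2 (AR order 2, c_2 = 0):
  (E0) gamma(0) = phi_1 gamma(1) + phi_2 gamma(2) + c_0
  (E1) gamma(1) = phi_1 gamma(0) + phi_2 gamma(1) + c_1
  (E2) gamma(2) = phi_1 gamma(1) + phi_2 gamma(0)
From (E1): gamma(1) = A gamma(0) + B with
  A = phi_1 / (1 - phi_2) = -0.264 / 0.414 = -0.637681,   B = c_1 / (1 - phi_2) = 0 / 0.414 = 0.
Insert (E2) into (E0): gamma(0) (1 - phi_2^2) = phi_1 (1 + phi_2) gamma(1) + c_0.
  phi_1 (1 + phi_2) = (-0.264)(1.586) = -0.418704,   1 - phi_2^2 = 0.656604.
Replace gamma(1) by A gamma(0) + B and collect gamma(0):
  gamma(0) [0.656604 - (-0.418704)(-0.637681)] = c_0 = 2
  gamma(0) * 0.389604 = 2
  gamma(0) = 2 / 0.389604 = 5.133413.
  gamma(1) = A gamma(0) = (-0.637681)(5.133413) = -3.273481.
  gamma(2) = phi_1 gamma(1) + phi_2 gamma(0) = (-0.264)(-3.273481) + (0.586)(5.133413) = 3.872379.
Therefore gamma(2) = 3.8724 (to 4 decimal places).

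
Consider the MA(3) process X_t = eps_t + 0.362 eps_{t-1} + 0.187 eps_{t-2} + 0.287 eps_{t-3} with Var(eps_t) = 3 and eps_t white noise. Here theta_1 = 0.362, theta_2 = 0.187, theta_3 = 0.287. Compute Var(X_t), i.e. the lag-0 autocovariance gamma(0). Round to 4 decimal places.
\gamma(0) = 3.7451

For an MA(q) process X_t = eps_t + sum_i theta_i eps_{t-i} with
Var(eps_t) = sigma^2, the variance is
  gamma(0) = sigma^2 * (1 + sum_i theta_i^2).
  sum_i theta_i^2 = (0.362)^2 + (0.187)^2 + (0.287)^2 = 0.131044 + 0.034969 + 0.082369 = 0.248382.
  gamma(0) = 3 * (1 + 0.248382) = 3 * 1.248382 = 3.745146, which rounds to 3.7451.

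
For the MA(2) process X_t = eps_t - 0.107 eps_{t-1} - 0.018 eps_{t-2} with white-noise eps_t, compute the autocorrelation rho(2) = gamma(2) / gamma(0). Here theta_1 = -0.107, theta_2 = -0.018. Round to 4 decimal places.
\rho(2) = -0.0178

For an MA(q) process with theta_0 = 1, the autocovariance is
  gamma(k) = sigma^2 * sum_{i=0..q-k} theta_i * theta_{i+k},
and rho(k) = gamma(k) / gamma(0). Sigma^2 cancels.
  numerator   = (1)*(-0.018) = -0.018.
  denominator = (1)^2 + (-0.107)^2 + (-0.018)^2 = 1.011773.
  rho(2) = -0.018 / 1.011773 = -0.0178.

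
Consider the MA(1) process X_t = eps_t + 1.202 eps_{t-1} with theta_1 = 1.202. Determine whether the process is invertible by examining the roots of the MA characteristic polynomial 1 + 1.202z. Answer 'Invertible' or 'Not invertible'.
\text{Not invertible}

The MA(q) characteristic polynomial is P(z) = 1 + 1.202z.
Invertibility requires all roots to lie outside the unit circle, i.e. |z| > 1 for every root.
This is linear in z: 1 + (1.202) z = 0  =>  z = -1/(1.202) = -0.831947,  |z| = 0.831947.
Moduli of all roots: 0.8319.
All moduli strictly greater than 1? No.
Verdict: Not invertible.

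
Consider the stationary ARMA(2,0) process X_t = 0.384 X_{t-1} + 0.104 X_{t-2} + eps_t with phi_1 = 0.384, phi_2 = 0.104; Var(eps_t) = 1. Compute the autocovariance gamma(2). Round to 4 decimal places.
\gamma(2) = 0.3326

Multiply the model equation by X_{t-k} and take expectations. With theta_0 = psi_0 = 1 and psi_j the MA(infinity) weights, this gives
  gamma(k) - sum_i phi_i gamma(k-i) = c_k,
  c_k = sigma^2 * sum_{j=k..q} theta_j psi_{j-k}   (c_k = 0 for k > q),
using gamma(-m) = gamma(m).
Pure AR (q = 0): c_0 = sigma^2 = 1, c_k = 0 for k >= 1.
Equations for k = 0, 1, 2 (AR order 2, c_2 = 0):
  (E0) gamma(0) = phi_1 gamma(1) + phi_2 gamma(2) + c_0
  (E1) gamma(1) = phi_1 gamma(0) + phi_2 gamma(1) + c_1
  (E2) gamma(2) = phi_1 gamma(1) + phi_2 gamma(0)
From (E1): gamma(1) = A gamma(0) + B with
  A = phi_1 / (1 - phi_2) = 0.384 / 0.896 = 0.428571,   B = c_1 / (1 - phi_2) = 0 / 0.896 = 0.
Insert (E2) into (E0): gamma(0) (1 - phi_2^2) = phi_1 (1 + phi_2) gamma(1) + c_0.
  phi_1 (1 + phi_2) = (0.384)(1.104) = 0.423936,   1 - phi_2^2 = 0.989184.
Replace gamma(1) by A gamma(0) + B and collect gamma(0):
  gamma(0) [0.989184 - (0.423936)(0.428571)] = c_0 = 1
  gamma(0) * 0.807497 = 1
  gamma(0) = 1 / 0.807497 = 1.238394.
  gamma(1) = A gamma(0) = (0.428571)(1.238394) = 0.53074.
  gamma(2) = phi_1 gamma(1) + phi_2 gamma(0) = (0.384)(0.53074) + (0.104)(1.238394) = 0.332597.
Therefore gamma(2) = 0.3326 (to 4 decimal places).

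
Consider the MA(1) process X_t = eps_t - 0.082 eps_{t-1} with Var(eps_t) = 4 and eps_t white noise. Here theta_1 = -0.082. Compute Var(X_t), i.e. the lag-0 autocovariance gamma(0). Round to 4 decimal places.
\gamma(0) = 4.0269

For an MA(q) process X_t = eps_t + sum_i theta_i eps_{t-i} with
Var(eps_t) = sigma^2, the variance is
  gamma(0) = sigma^2 * (1 + sum_i theta_i^2).
  sum_i theta_i^2 = (-0.082)^2 = 0.006724.
  gamma(0) = 4 * (1 + 0.006724) = 4 * 1.006724 = 4.026896, which rounds to 4.0269.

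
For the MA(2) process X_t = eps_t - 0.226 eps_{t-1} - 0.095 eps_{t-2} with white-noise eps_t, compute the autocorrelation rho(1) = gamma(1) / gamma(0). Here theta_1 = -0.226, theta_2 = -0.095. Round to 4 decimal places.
\rho(1) = -0.1929

For an MA(q) process with theta_0 = 1, the autocovariance is
  gamma(k) = sigma^2 * sum_{i=0..q-k} theta_i * theta_{i+k},
and rho(k) = gamma(k) / gamma(0). Sigma^2 cancels.
  numerator   = (1)*(-0.226) + (-0.226)*(-0.095) = -0.20453.
  denominator = (1)^2 + (-0.226)^2 + (-0.095)^2 = 1.060101.
  rho(1) = -0.20453 / 1.060101 = -0.1929.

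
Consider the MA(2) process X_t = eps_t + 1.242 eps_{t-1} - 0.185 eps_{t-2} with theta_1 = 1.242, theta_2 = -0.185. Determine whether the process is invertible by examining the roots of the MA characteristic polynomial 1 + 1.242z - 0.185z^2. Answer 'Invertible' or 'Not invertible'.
\text{Not invertible}

The MA(q) characteristic polynomial is P(z) = 1 + 1.242z - 0.185z^2.
Invertibility requires all roots to lie outside the unit circle, i.e. |z| > 1 for every root.
Set 1 + (1.242) z + (-0.185) z^2 = 0, i.e. a z^2 + b z + c = 0 with a = -0.185, b = 1.242, c = 1.
Discriminant D = b^2 - 4ac = (1.242)^2 - 4*(-0.185)*1 = 1.542564 - (-0.74) = 2.282564.
D >= 0, so the roots are real: z = (-b +/- sqrt(D)) / (2a) = (-1.242 +/- 1.510816) / (-0.37).
  z_1 = (-1.242 + 1.510816) / (-0.37) = -0.7265,   |z_1| = 0.7265.
  z_2 = (-1.242 - 1.510816) / (-0.37) = 7.44,   |z_2| = 7.44.
Moduli of all roots: 0.7265, 7.4400.
All moduli strictly greater than 1? No.
Verdict: Not invertible.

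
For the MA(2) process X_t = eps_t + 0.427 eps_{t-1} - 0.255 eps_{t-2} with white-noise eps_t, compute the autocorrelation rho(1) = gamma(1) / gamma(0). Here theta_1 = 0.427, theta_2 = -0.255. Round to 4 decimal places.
\rho(1) = 0.2550

For an MA(q) process with theta_0 = 1, the autocovariance is
  gamma(k) = sigma^2 * sum_{i=0..q-k} theta_i * theta_{i+k},
and rho(k) = gamma(k) / gamma(0). Sigma^2 cancels.
  numerator   = (1)*(0.427) + (0.427)*(-0.255) = 0.318115.
  denominator = (1)^2 + (0.427)^2 + (-0.255)^2 = 1.247354.
  rho(1) = 0.318115 / 1.247354 = 0.2550.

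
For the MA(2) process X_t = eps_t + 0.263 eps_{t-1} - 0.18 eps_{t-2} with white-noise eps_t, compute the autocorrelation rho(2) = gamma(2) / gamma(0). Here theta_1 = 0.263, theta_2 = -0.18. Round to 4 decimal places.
\rho(2) = -0.1634

For an MA(q) process with theta_0 = 1, the autocovariance is
  gamma(k) = sigma^2 * sum_{i=0..q-k} theta_i * theta_{i+k},
and rho(k) = gamma(k) / gamma(0). Sigma^2 cancels.
  numerator   = (1)*(-0.18) = -0.18.
  denominator = (1)^2 + (0.263)^2 + (-0.18)^2 = 1.101569.
  rho(2) = -0.18 / 1.101569 = -0.1634.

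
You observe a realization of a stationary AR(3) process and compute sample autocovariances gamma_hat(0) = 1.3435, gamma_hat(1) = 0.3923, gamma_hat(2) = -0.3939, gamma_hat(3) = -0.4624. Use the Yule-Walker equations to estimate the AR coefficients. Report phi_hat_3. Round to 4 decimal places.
\hat\phi_{3} = -0.1350

The Yule-Walker equations for an AR(p) process read, in matrix form,
  Gamma_p phi = r_p,   with   (Gamma_p)_{ij} = gamma(|i - j|),
                       (r_p)_i = gamma(i),   i,j = 1..p.
Substitute the sample gammas (Toeplitz matrix and right-hand side of size 3):
  Gamma_p = [[1.3435, 0.3923, -0.3939], [0.3923, 1.3435, 0.3923], [-0.3939, 0.3923, 1.3435]]
  r_p     = [0.3923, -0.3939, -0.4624]
Written out (R1..R3):
  (R1) 1.3435 phi_1 + 0.3923 phi_2 - 0.3939 phi_3 = 0.3923
  (R2) 0.3923 phi_1 + 1.3435 phi_2 + 0.3923 phi_3 = -0.3939
  (R3) -0.3939 phi_1 + 0.3923 phi_2 + 1.3435 phi_3 = -0.4624
Gaussian elimination:
  R2 <- R2 - (0.3923/1.3435) R1 = R2 - (0.291999) R1:  1.228949 phi_2 + 0.507318 phi_3 = -0.508451
  R3 <- R3 - (-0.3939/1.3435) R1 = R3 - (-0.293189) R1:  0.507318 phi_2 + 1.228013 phi_3 = -0.347382
  R3 <- R3 - (0.507318/1.228949) R2 = R3 - (0.412807) R2:  1.018588 phi_3 = -0.13749
Back-substitution:
  phi_hat_3 = -0.13749 / 1.018588 = -0.134981
  phi_hat_2 = (-0.508451 - (0.507318)(-0.134981)) / 1.228949 = -0.358007
  phi_hat_1 = (0.3923 - (0.3923)(-0.358007) - (-0.3939)(-0.134981)) / 1.3435 = 0.356961
So phi_hat = [0.3570, -0.3580, -0.1350].
Therefore phi_hat_3 = -0.1350.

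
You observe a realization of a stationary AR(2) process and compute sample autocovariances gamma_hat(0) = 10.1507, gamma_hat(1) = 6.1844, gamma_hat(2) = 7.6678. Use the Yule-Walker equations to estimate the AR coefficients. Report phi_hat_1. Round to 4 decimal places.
\hat\phi_{1} = 0.2370

The Yule-Walker equations for an AR(p) process read, in matrix form,
  Gamma_p phi = r_p,   with   (Gamma_p)_{ij} = gamma(|i - j|),
                       (r_p)_i = gamma(i),   i,j = 1..p.
Substitute the sample gammas (Toeplitz matrix and right-hand side of size 2):
  Gamma_p = [[10.1507, 6.1844], [6.1844, 10.1507]]
  r_p     = [6.1844, 7.6678]
Written out:
  10.1507 phi_1 + 6.1844 phi_2 = 6.1844
  6.1844 phi_1 + 10.1507 phi_2 = 7.6678
Solve by Cramer's rule:
  det = gamma(0)^2 - gamma(1)^2 = (10.1507)^2 - (6.1844)^2 = 103.03671049 - 38.24680336 = 64.78990713
  phi_hat_1 = [gamma(1) gamma(0) - gamma(1) gamma(2)] / det = [(6.1844)(10.1507) - (6.1844)(7.6678)] / 64.78990713 = 15.35524676 / 64.78990713 = 0.237
  phi_hat_2 = [gamma(0) gamma(2) - gamma(1)^2] / det = [(10.1507)(7.6678) - (6.1844)^2] / 64.78990713 = 39.5867341 / 64.78990713 = 0.611
So phi_hat = [0.2370, 0.6110].
Therefore phi_hat_1 = 0.2370.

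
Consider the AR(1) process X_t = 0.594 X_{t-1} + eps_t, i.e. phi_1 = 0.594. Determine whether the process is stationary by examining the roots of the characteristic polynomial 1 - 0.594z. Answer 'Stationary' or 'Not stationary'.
\text{Stationary}

The AR(p) characteristic polynomial is P(z) = 1 - 0.594z.
Stationarity requires all roots to lie outside the unit circle, i.e. |z| > 1 for every root.
This is linear in z: 1 + (-0.594) z = 0  =>  z = -1/(-0.594) = 1.683502,  |z| = 1.683502.
Moduli of all roots: 1.6835.
All moduli strictly greater than 1? Yes.
Verdict: Stationary.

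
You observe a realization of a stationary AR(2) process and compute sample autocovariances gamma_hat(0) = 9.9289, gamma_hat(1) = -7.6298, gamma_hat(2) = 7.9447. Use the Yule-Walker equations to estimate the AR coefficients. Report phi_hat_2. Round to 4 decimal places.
\hat\phi_{2} = 0.5120

The Yule-Walker equations for an AR(p) process read, in matrix form,
  Gamma_p phi = r_p,   with   (Gamma_p)_{ij} = gamma(|i - j|),
                       (r_p)_i = gamma(i),   i,j = 1..p.
Substitute the sample gammas (Toeplitz matrix and right-hand side of size 2):
  Gamma_p = [[9.9289, -7.6298], [-7.6298, 9.9289]]
  r_p     = [-7.6298, 7.9447]
Written out:
  9.9289 phi_1 - 7.6298 phi_2 = -7.6298
  -7.6298 phi_1 + 9.9289 phi_2 = 7.9447
Solve by Cramer's rule:
  det = gamma(0)^2 - gamma(1)^2 = (9.9289)^2 - (-7.6298)^2 = 98.58305521 - 58.21384804 = 40.36920717
  phi_hat_1 = [gamma(1) gamma(0) - gamma(1) gamma(2)] / det = [(-7.6298)(9.9289) - (-7.6298)(7.9447)] / 40.36920717 = -15.13904916 / 40.36920717 = -0.375
  phi_hat_2 = [gamma(0) gamma(2) - gamma(1)^2] / det = [(9.9289)(7.9447) - (-7.6298)^2] / 40.36920717 = 20.66828379 / 40.36920717 = 0.512
So phi_hat = [-0.3750, 0.5120].
Therefore phi_hat_2 = 0.5120.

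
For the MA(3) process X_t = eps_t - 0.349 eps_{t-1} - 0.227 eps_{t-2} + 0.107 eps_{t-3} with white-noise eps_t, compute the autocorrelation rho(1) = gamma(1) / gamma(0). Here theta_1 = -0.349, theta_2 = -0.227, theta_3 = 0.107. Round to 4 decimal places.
\rho(1) = -0.2482

For an MA(q) process with theta_0 = 1, the autocovariance is
  gamma(k) = sigma^2 * sum_{i=0..q-k} theta_i * theta_{i+k},
and rho(k) = gamma(k) / gamma(0). Sigma^2 cancels.
  numerator   = (1)*(-0.349) + (-0.349)*(-0.227) + (-0.227)*(0.107) = -0.294066.
  denominator = (1)^2 + (-0.349)^2 + (-0.227)^2 + (0.107)^2 = 1.184779.
  rho(1) = -0.294066 / 1.184779 = -0.2482.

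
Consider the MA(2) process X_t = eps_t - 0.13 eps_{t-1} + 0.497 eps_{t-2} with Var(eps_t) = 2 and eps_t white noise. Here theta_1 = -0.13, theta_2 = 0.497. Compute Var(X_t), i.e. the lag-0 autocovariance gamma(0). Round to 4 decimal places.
\gamma(0) = 2.5278

For an MA(q) process X_t = eps_t + sum_i theta_i eps_{t-i} with
Var(eps_t) = sigma^2, the variance is
  gamma(0) = sigma^2 * (1 + sum_i theta_i^2).
  sum_i theta_i^2 = (-0.13)^2 + (0.497)^2 = 0.0169 + 0.247009 = 0.263909.
  gamma(0) = 2 * (1 + 0.263909) = 2 * 1.263909 = 2.527818, which rounds to 2.5278.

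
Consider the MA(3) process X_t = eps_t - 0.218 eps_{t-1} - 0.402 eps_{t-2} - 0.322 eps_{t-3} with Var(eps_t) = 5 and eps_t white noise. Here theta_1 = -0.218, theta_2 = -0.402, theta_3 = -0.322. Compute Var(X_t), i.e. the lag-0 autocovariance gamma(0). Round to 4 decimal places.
\gamma(0) = 6.5641

For an MA(q) process X_t = eps_t + sum_i theta_i eps_{t-i} with
Var(eps_t) = sigma^2, the variance is
  gamma(0) = sigma^2 * (1 + sum_i theta_i^2).
  sum_i theta_i^2 = (-0.218)^2 + (-0.402)^2 + (-0.322)^2 = 0.047524 + 0.161604 + 0.103684 = 0.312812.
  gamma(0) = 5 * (1 + 0.312812) = 5 * 1.312812 = 6.56406, which rounds to 6.5641.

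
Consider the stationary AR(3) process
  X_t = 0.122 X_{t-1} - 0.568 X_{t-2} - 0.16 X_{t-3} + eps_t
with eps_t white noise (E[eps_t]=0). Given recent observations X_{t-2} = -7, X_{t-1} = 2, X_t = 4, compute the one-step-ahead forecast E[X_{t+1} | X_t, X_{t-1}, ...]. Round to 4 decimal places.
E[X_{t+1} \mid \mathcal F_t] = 0.4720

For an AR(p) model X_t = c + sum_i phi_i X_{t-i} + eps_t, the
one-step-ahead conditional mean is
  E[X_{t+1} | X_t, ...] = c + sum_i phi_i X_{t+1-i}.
Substitute known values:
  E[X_{t+1} | ...] = (0.122) * (4) + (-0.568) * (2) + (-0.16) * (-7)
                   = 0.4720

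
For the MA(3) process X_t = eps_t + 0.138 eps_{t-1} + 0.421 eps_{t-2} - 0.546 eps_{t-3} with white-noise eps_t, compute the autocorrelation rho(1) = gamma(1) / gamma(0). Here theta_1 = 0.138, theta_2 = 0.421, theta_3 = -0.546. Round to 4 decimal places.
\rho(1) = -0.0226

For an MA(q) process with theta_0 = 1, the autocovariance is
  gamma(k) = sigma^2 * sum_{i=0..q-k} theta_i * theta_{i+k},
and rho(k) = gamma(k) / gamma(0). Sigma^2 cancels.
  numerator   = (1)*(0.138) + (0.138)*(0.421) + (0.421)*(-0.546) = -0.033768.
  denominator = (1)^2 + (0.138)^2 + (0.421)^2 + (-0.546)^2 = 1.494401.
  rho(1) = -0.033768 / 1.494401 = -0.0226.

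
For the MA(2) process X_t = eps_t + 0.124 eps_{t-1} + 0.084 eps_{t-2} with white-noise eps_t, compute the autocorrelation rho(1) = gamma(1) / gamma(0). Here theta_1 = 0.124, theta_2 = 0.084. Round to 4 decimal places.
\rho(1) = 0.1315

For an MA(q) process with theta_0 = 1, the autocovariance is
  gamma(k) = sigma^2 * sum_{i=0..q-k} theta_i * theta_{i+k},
and rho(k) = gamma(k) / gamma(0). Sigma^2 cancels.
  numerator   = (1)*(0.124) + (0.124)*(0.084) = 0.134416.
  denominator = (1)^2 + (0.124)^2 + (0.084)^2 = 1.022432.
  rho(1) = 0.134416 / 1.022432 = 0.1315.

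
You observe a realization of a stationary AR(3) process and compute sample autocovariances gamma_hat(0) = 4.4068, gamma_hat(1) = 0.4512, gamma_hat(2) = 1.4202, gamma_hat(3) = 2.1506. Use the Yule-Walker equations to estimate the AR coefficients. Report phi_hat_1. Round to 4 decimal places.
\hat\phi_{1} = -0.0830

The Yule-Walker equations for an AR(p) process read, in matrix form,
  Gamma_p phi = r_p,   with   (Gamma_p)_{ij} = gamma(|i - j|),
                       (r_p)_i = gamma(i),   i,j = 1..p.
Substitute the sample gammas (Toeplitz matrix and right-hand side of size 3):
  Gamma_p = [[4.4068, 0.4512, 1.4202], [0.4512, 4.4068, 0.4512], [1.4202, 0.4512, 4.4068]]
  r_p     = [0.4512, 1.4202, 2.1506]
Written out (R1..R3):
  (R1) 4.4068 phi_1 + 0.4512 phi_2 + 1.4202 phi_3 = 0.4512
  (R2) 0.4512 phi_1 + 4.4068 phi_2 + 0.4512 phi_3 = 1.4202
  (R3) 1.4202 phi_1 + 0.4512 phi_2 + 4.4068 phi_3 = 2.1506
Gaussian elimination:
  R2 <- R2 - (0.4512/4.4068) R1 = R2 - (0.102387) R1:  4.360603 phi_2 + 0.30579 phi_3 = 1.374003
  R3 <- R3 - (1.4202/4.4068) R1 = R3 - (0.322275) R1:  0.30579 phi_2 + 3.949106 phi_3 = 2.00519
  R3 <- R3 - (0.30579/4.360603) R2 = R3 - (0.070126) R2:  3.927662 phi_3 = 1.908837
Back-substitution:
  phi_hat_3 = 1.908837 / 3.927662 = 0.485998
  phi_hat_2 = (1.374003 - (0.30579)(0.485998)) / 4.360603 = 0.281014
  phi_hat_1 = (0.4512 - (0.4512)(0.281014) - (1.4202)(0.485998)) / 4.4068 = -0.08301
So phi_hat = [-0.0830, 0.2810, 0.4860].
Therefore phi_hat_1 = -0.0830.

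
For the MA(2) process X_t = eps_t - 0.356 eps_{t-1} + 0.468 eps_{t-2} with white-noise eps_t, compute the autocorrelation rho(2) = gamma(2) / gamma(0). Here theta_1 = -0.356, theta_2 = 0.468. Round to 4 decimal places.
\rho(2) = 0.3478

For an MA(q) process with theta_0 = 1, the autocovariance is
  gamma(k) = sigma^2 * sum_{i=0..q-k} theta_i * theta_{i+k},
and rho(k) = gamma(k) / gamma(0). Sigma^2 cancels.
  numerator   = (1)*(0.468) = 0.468.
  denominator = (1)^2 + (-0.356)^2 + (0.468)^2 = 1.34576.
  rho(2) = 0.468 / 1.34576 = 0.3478.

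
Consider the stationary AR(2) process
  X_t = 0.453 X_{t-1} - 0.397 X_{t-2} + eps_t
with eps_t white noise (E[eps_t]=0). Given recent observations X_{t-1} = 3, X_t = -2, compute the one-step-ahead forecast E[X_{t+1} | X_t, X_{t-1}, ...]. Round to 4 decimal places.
E[X_{t+1} \mid \mathcal F_t] = -2.0970

For an AR(p) model X_t = c + sum_i phi_i X_{t-i} + eps_t, the
one-step-ahead conditional mean is
  E[X_{t+1} | X_t, ...] = c + sum_i phi_i X_{t+1-i}.
Substitute known values:
  E[X_{t+1} | ...] = (0.453) * (-2) + (-0.397) * (3)
                   = -2.0970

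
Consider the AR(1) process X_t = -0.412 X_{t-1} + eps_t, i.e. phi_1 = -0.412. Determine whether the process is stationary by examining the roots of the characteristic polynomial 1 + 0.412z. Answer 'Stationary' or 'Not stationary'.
\text{Stationary}

The AR(p) characteristic polynomial is P(z) = 1 + 0.412z.
Stationarity requires all roots to lie outside the unit circle, i.e. |z| > 1 for every root.
This is linear in z: 1 + (0.412) z = 0  =>  z = -1/(0.412) = -2.427184,  |z| = 2.427184.
Moduli of all roots: 2.4272.
All moduli strictly greater than 1? Yes.
Verdict: Stationary.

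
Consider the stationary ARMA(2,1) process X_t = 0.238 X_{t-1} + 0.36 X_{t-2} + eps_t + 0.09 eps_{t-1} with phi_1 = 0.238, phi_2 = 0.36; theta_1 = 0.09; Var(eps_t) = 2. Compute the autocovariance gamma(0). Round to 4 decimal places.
\gamma(0) = 2.8666

Multiply the model equation by X_{t-k} and take expectations. With theta_0 = psi_0 = 1 and psi_j the MA(infinity) weights, this gives
  gamma(k) - sum_i phi_i gamma(k-i) = c_k,
  c_k = sigma^2 * sum_{j=k..q} theta_j psi_{j-k}   (c_k = 0 for k > q),
using gamma(-m) = gamma(m).
psi-weights needed (psi_j = theta_j + sum_i phi_i psi_{j-i}):
  psi_1 = theta_1 + phi_1 = 0.09 + (0.238) = 0.328
Right-hand sides:
  c_0 = sigma^2 (1 + theta_1 psi_1) = 2 * (1 + (0.09)(0.328)) = 2 * 1.02952 = 2.05904
  c_1 = sigma^2 theta_1 = 2 * (0.09) = 0.18
  c_2 = 0
Equations for k = 0, 1, 2 (AR order 2, c_2 = 0):
  (E0) gamma(0) = phi_1 gamma(1) + phi_2 gamma(2) + c_0
  (E1) gamma(1) = phi_1 gamma(0) + phi_2 gamma(1) + c_1
  (E2) gamma(2) = phi_1 gamma(1) + phi_2 gamma(0)
From (E1): gamma(1) = A gamma(0) + B with
  A = phi_1 / (1 - phi_2) = 0.238 / 0.64 = 0.371875,   B = c_1 / (1 - phi_2) = 0.18 / 0.64 = 0.28125.
Insert (E2) into (E0): gamma(0) (1 - phi_2^2) = phi_1 (1 + phi_2) gamma(1) + c_0.
  phi_1 (1 + phi_2) = (0.238)(1.36) = 0.32368,   1 - phi_2^2 = 0.8704.
Replace gamma(1) by A gamma(0) + B and collect gamma(0):
  gamma(0) [0.8704 - (0.32368)(0.371875)] = (0.32368)(0.28125) + 2.05904
  gamma(0) * 0.750032 = 2.150075
  gamma(0) = 2.150075 / 0.750032 = 2.866646.
Therefore gamma(0) = 2.8666 (to 4 decimal places).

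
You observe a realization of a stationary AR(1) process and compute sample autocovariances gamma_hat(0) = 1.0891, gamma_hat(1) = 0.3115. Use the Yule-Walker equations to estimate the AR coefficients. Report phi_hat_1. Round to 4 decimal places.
\hat\phi_{1} = 0.2860

The Yule-Walker equations for an AR(p) process read, in matrix form,
  Gamma_p phi = r_p,   with   (Gamma_p)_{ij} = gamma(|i - j|),
                       (r_p)_i = gamma(i),   i,j = 1..p.
Substitute the sample gammas (Toeplitz matrix and right-hand side of size 1):
  Gamma_p = [[1.0891]]
  r_p     = [0.3115]
With p = 1 this is the single equation gamma(0) phi_1 = gamma(1):
  phi_hat_1 = gamma(1) / gamma(0) = 0.3115 / 1.0891 = 0.2860.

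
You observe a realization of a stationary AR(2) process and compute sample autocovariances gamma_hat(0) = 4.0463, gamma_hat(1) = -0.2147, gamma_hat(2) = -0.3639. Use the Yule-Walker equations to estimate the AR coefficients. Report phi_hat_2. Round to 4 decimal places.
\hat\phi_{2} = -0.0930

The Yule-Walker equations for an AR(p) process read, in matrix form,
  Gamma_p phi = r_p,   with   (Gamma_p)_{ij} = gamma(|i - j|),
                       (r_p)_i = gamma(i),   i,j = 1..p.
Substitute the sample gammas (Toeplitz matrix and right-hand side of size 2):
  Gamma_p = [[4.0463, -0.2147], [-0.2147, 4.0463]]
  r_p     = [-0.2147, -0.3639]
Written out:
  4.0463 phi_1 - 0.2147 phi_2 = -0.2147
  -0.2147 phi_1 + 4.0463 phi_2 = -0.3639
Solve by Cramer's rule:
  det = gamma(0)^2 - gamma(1)^2 = (4.0463)^2 - (-0.2147)^2 = 16.37254369 - 0.04609609 = 16.3264476
  phi_hat_1 = [gamma(1) gamma(0) - gamma(1) gamma(2)] / det = [(-0.2147)(4.0463) - (-0.2147)(-0.3639)] / 16.3264476 = -0.94686994 / 16.3264476 = -0.058
  phi_hat_2 = [gamma(0) gamma(2) - gamma(1)^2] / det = [(4.0463)(-0.3639) - (-0.2147)^2] / 16.3264476 = -1.51854466 / 16.3264476 = -0.093
So phi_hat = [-0.0580, -0.0930].
Therefore phi_hat_2 = -0.0930.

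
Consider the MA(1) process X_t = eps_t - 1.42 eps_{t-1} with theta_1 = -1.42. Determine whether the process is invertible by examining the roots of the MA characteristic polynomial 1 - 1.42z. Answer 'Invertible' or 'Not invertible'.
\text{Not invertible}

The MA(q) characteristic polynomial is P(z) = 1 - 1.42z.
Invertibility requires all roots to lie outside the unit circle, i.e. |z| > 1 for every root.
This is linear in z: 1 + (-1.42) z = 0  =>  z = -1/(-1.42) = 0.704225,  |z| = 0.704225.
Moduli of all roots: 0.7042.
All moduli strictly greater than 1? No.
Verdict: Not invertible.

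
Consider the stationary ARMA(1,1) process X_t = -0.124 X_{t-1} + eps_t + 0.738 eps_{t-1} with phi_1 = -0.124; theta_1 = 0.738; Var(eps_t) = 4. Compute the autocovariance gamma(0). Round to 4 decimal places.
\gamma(0) = 5.5315

Multiply the model equation by X_{t-k} and take expectations. With theta_0 = psi_0 = 1 and psi_j the MA(infinity) weights, this gives
  gamma(k) - sum_i phi_i gamma(k-i) = c_k,
  c_k = sigma^2 * sum_{j=k..q} theta_j psi_{j-k}   (c_k = 0 for k > q),
using gamma(-m) = gamma(m).
psi-weights needed (psi_j = theta_j + sum_i phi_i psi_{j-i}):
  psi_1 = theta_1 + phi_1 = 0.738 + (-0.124) = 0.614
Right-hand sides:
  c_0 = sigma^2 (1 + theta_1 psi_1) = 4 * (1 + (0.738)(0.614)) = 4 * 1.453132 = 5.812528
  c_1 = sigma^2 theta_1 = 4 * (0.738) = 2.952
  c_2 = 0
Equations for k = 0 and k = 1 (AR order 1):
  gamma(0) = phi_1 gamma(1) + c_0
  gamma(1) = phi_1 gamma(0) + c_1
Substituting the second into the first: gamma(0) (1 - phi_1^2) = c_0 + phi_1 c_1, so
  gamma(0) = (c_0 + phi_1 c_1) / (1 - phi_1^2) = (5.812528 + (-0.124)(2.952)) / (1 - (-0.124)^2) = 5.44648 / 0.984624 = 5.531533.
Therefore gamma(0) = 5.5315 (to 4 decimal places).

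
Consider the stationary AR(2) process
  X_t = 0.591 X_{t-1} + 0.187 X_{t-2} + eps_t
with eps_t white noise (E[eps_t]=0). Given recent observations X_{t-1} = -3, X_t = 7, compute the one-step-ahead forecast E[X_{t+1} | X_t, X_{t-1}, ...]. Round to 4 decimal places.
E[X_{t+1} \mid \mathcal F_t] = 3.5760

For an AR(p) model X_t = c + sum_i phi_i X_{t-i} + eps_t, the
one-step-ahead conditional mean is
  E[X_{t+1} | X_t, ...] = c + sum_i phi_i X_{t+1-i}.
Substitute known values:
  E[X_{t+1} | ...] = (0.591) * (7) + (0.187) * (-3)
                   = 3.5760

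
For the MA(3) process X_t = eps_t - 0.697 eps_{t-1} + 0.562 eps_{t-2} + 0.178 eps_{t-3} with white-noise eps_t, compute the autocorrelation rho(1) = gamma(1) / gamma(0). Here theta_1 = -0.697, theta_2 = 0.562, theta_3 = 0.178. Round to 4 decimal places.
\rho(1) = -0.5393

For an MA(q) process with theta_0 = 1, the autocovariance is
  gamma(k) = sigma^2 * sum_{i=0..q-k} theta_i * theta_{i+k},
and rho(k) = gamma(k) / gamma(0). Sigma^2 cancels.
  numerator   = (1)*(-0.697) + (-0.697)*(0.562) + (0.562)*(0.178) = -0.988678.
  denominator = (1)^2 + (-0.697)^2 + (0.562)^2 + (0.178)^2 = 1.833337.
  rho(1) = -0.988678 / 1.833337 = -0.5393.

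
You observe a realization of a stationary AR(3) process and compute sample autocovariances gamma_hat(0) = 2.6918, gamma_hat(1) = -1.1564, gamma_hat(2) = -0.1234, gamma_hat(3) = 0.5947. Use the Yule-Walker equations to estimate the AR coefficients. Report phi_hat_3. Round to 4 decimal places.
\hat\phi_{3} = 0.0990

The Yule-Walker equations for an AR(p) process read, in matrix form,
  Gamma_p phi = r_p,   with   (Gamma_p)_{ij} = gamma(|i - j|),
                       (r_p)_i = gamma(i),   i,j = 1..p.
Substitute the sample gammas (Toeplitz matrix and right-hand side of size 3):
  Gamma_p = [[2.6918, -1.1564, -0.1234], [-1.1564, 2.6918, -1.1564], [-0.1234, -1.1564, 2.6918]]
  r_p     = [-1.1564, -0.1234, 0.5947]
Written out (R1..R3):
  (R1) 2.6918 phi_1 - 1.1564 phi_2 - 0.1234 phi_3 = -1.1564
  (R2) -1.1564 phi_1 + 2.6918 phi_2 - 1.1564 phi_3 = -0.1234
  (R3) -0.1234 phi_1 - 1.1564 phi_2 + 2.6918 phi_3 = 0.5947
Gaussian elimination:
  R2 <- R2 - (-1.1564/2.6918) R1 = R2 - (-0.429601) R1:  2.195009 phi_2 - 1.209413 phi_3 = -0.620191
  R3 <- R3 - (-0.1234/2.6918) R1 = R3 - (-0.045843) R1:  -1.209413 phi_2 + 2.686143 phi_3 = 0.541687
  R3 <- R3 - (-1.209413/2.195009) R2 = R3 - (-0.550983) R2:  2.019777 phi_3 = 0.199973
Back-substitution:
  phi_hat_3 = 0.199973 / 2.019777 = 0.099007
  phi_hat_2 = (-0.620191 - (-1.209413)(0.099007)) / 2.195009 = -0.227994
  phi_hat_1 = (-1.1564 - (-1.1564)(-0.227994) - (-0.1234)(0.099007)) / 2.6918 = -0.523009
So phi_hat = [-0.5230, -0.2280, 0.0990].
Therefore phi_hat_3 = 0.0990.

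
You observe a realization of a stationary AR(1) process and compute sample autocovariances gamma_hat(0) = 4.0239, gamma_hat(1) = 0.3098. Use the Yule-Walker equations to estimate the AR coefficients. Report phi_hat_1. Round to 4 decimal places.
\hat\phi_{1} = 0.0770

The Yule-Walker equations for an AR(p) process read, in matrix form,
  Gamma_p phi = r_p,   with   (Gamma_p)_{ij} = gamma(|i - j|),
                       (r_p)_i = gamma(i),   i,j = 1..p.
Substitute the sample gammas (Toeplitz matrix and right-hand side of size 1):
  Gamma_p = [[4.0239]]
  r_p     = [0.3098]
With p = 1 this is the single equation gamma(0) phi_1 = gamma(1):
  phi_hat_1 = gamma(1) / gamma(0) = 0.3098 / 4.0239 = 0.0770.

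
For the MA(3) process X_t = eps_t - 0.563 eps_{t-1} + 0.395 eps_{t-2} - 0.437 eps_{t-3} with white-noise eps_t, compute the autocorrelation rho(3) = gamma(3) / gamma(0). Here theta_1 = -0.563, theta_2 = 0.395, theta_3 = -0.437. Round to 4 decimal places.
\rho(3) = -0.2626

For an MA(q) process with theta_0 = 1, the autocovariance is
  gamma(k) = sigma^2 * sum_{i=0..q-k} theta_i * theta_{i+k},
and rho(k) = gamma(k) / gamma(0). Sigma^2 cancels.
  numerator   = (1)*(-0.437) = -0.437.
  denominator = (1)^2 + (-0.563)^2 + (0.395)^2 + (-0.437)^2 = 1.663963.
  rho(3) = -0.437 / 1.663963 = -0.2626.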